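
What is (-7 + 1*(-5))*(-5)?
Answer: 60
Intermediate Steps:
(-7 + 1*(-5))*(-5) = (-7 - 5)*(-5) = -12*(-5) = 60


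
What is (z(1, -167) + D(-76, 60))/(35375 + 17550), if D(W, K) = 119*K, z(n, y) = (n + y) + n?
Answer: 279/2117 ≈ 0.13179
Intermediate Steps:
z(n, y) = y + 2*n
(z(1, -167) + D(-76, 60))/(35375 + 17550) = ((-167 + 2*1) + 119*60)/(35375 + 17550) = ((-167 + 2) + 7140)/52925 = (-165 + 7140)*(1/52925) = 6975*(1/52925) = 279/2117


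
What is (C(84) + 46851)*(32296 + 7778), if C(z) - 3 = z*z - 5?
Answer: 2160188970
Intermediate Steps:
C(z) = -2 + z² (C(z) = 3 + (z*z - 5) = 3 + (z² - 5) = 3 + (-5 + z²) = -2 + z²)
(C(84) + 46851)*(32296 + 7778) = ((-2 + 84²) + 46851)*(32296 + 7778) = ((-2 + 7056) + 46851)*40074 = (7054 + 46851)*40074 = 53905*40074 = 2160188970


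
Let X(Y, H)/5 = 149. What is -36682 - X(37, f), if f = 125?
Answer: -37427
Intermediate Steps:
X(Y, H) = 745 (X(Y, H) = 5*149 = 745)
-36682 - X(37, f) = -36682 - 1*745 = -36682 - 745 = -37427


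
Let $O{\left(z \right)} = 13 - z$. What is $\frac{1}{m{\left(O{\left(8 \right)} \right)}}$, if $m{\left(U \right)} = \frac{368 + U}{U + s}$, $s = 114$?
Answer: $\frac{119}{373} \approx 0.31904$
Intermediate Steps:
$m{\left(U \right)} = \frac{368 + U}{114 + U}$ ($m{\left(U \right)} = \frac{368 + U}{U + 114} = \frac{368 + U}{114 + U}$)
$\frac{1}{m{\left(O{\left(8 \right)} \right)}} = \frac{1}{\frac{1}{114 + \left(13 - 8\right)} \left(368 + \left(13 - 8\right)\right)} = \frac{1}{\frac{1}{114 + 5} \left(368 + 5\right)} = \frac{1}{\frac{1}{119} \cdot 373} = \frac{1}{\frac{373}{119}} = \frac{119}{373}$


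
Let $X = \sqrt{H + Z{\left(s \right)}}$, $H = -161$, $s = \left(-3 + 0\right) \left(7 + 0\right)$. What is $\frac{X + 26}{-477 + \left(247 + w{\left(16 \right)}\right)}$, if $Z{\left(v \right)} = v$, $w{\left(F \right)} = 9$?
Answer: $- \frac{2}{17} - \frac{i \sqrt{182}}{221} \approx -0.11765 - 0.061044 i$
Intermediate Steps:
$s = -21$ ($s = \left(-3\right) 7 = -21$)
$X = i \sqrt{182}$ ($X = \sqrt{-161 - 21} = \sqrt{-182} = i \sqrt{182} \approx 13.491 i$)
$\frac{X + 26}{-477 + \left(247 + w{\left(16 \right)}\right)} = \frac{i \sqrt{182} + 26}{-477 + \left(247 + 9\right)} = \frac{26 + i \sqrt{182}}{-477 + 256} = \frac{26 + i \sqrt{182}}{-221} = \left(26 + i \sqrt{182}\right) \left(- \frac{1}{221}\right) = - \frac{2}{17} - \frac{i \sqrt{182}}{221}$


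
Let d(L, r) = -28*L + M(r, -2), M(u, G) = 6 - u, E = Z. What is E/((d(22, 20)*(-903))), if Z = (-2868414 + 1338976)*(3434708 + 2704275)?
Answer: -4694596940777/284445 ≈ -1.6504e+7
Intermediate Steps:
Z = -9389193881554 (Z = -1529438*6138983 = -9389193881554)
E = -9389193881554
d(L, r) = 6 - r - 28*L (d(L, r) = -28*L + (6 - r) = 6 - r - 28*L)
E/((d(22, 20)*(-903))) = -9389193881554*(-1/(903*(6 - 1*20 - 28*22))) = -9389193881554*(-1/(903*(6 - 20 - 616))) = -9389193881554/((-630*(-903))) = -9389193881554/568890 = -9389193881554*1/568890 = -4694596940777/284445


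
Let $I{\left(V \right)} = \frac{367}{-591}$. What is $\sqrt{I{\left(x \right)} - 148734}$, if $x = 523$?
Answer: $\frac{29 i \sqrt{61771911}}{591} \approx 385.66 i$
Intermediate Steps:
$I{\left(V \right)} = - \frac{367}{591}$ ($I{\left(V \right)} = 367 \left(- \frac{1}{591}\right) = - \frac{367}{591}$)
$\sqrt{I{\left(x \right)} - 148734} = \sqrt{- \frac{367}{591} - 148734} = \sqrt{- \frac{87902161}{591}} = \frac{29 i \sqrt{61771911}}{591}$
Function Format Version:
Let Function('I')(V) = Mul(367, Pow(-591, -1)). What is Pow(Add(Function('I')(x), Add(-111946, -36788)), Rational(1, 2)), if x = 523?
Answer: Mul(Rational(29, 591), I, Pow(61771911, Rational(1, 2))) ≈ Mul(385.66, I)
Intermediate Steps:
Function('I')(V) = Rational(-367, 591) (Function('I')(V) = Mul(367, Rational(-1, 591)) = Rational(-367, 591))
Pow(Add(Function('I')(x), Add(-111946, -36788)), Rational(1, 2)) = Pow(Add(Rational(-367, 591), Add(-111946, -36788)), Rational(1, 2)) = Pow(Add(Rational(-367, 591), -148734), Rational(1, 2)) = Pow(Rational(-87902161, 591), Rational(1, 2)) = Mul(Rational(29, 591), I, Pow(61771911, Rational(1, 2)))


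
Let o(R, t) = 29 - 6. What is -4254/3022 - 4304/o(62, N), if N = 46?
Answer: -6552265/34753 ≈ -188.54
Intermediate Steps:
o(R, t) = 23
-4254/3022 - 4304/o(62, N) = -4254/3022 - 4304/23 = -4254*1/3022 - 4304*1/23 = -2127/1511 - 4304/23 = -6552265/34753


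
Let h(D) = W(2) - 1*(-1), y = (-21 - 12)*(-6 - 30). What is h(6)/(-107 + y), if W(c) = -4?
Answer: -3/1081 ≈ -0.0027752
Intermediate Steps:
y = 1188 (y = -33*(-36) = 1188)
h(D) = -3 (h(D) = -4 - 1*(-1) = -4 + 1 = -3)
h(6)/(-107 + y) = -3/(-107 + 1188) = -3/1081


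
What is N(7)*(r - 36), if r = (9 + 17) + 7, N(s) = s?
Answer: -21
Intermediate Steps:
r = 33 (r = 26 + 7 = 33)
N(7)*(r - 36) = 7*(33 - 36) = 7*(-3) = -21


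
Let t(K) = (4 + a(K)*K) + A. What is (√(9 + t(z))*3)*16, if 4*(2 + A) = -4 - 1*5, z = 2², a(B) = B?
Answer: 72*√11 ≈ 238.80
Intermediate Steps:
z = 4
A = -17/4 (A = -2 + (-4 - 1*5)/4 = -2 + (-4 - 5)/4 = -2 + (¼)*(-9) = -2 - 9/4 = -17/4 ≈ -4.2500)
t(K) = -¼ + K² (t(K) = (4 + K*K) - 17/4 = (4 + K²) - 17/4 = -¼ + K²)
(√(9 + t(z))*3)*16 = (√(9 + (-¼ + 4²))*3)*16 = (√(9 + (-¼ + 16))*3)*16 = (√(9 + 63/4)*3)*16 = (√(99/4)*3)*16 = ((3*√11/2)*3)*16 = (9*√11/2)*16 = 72*√11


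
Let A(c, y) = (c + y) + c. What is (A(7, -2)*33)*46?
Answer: 18216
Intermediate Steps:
A(c, y) = y + 2*c
(A(7, -2)*33)*46 = ((-2 + 2*7)*33)*46 = ((-2 + 14)*33)*46 = (12*33)*46 = 396*46 = 18216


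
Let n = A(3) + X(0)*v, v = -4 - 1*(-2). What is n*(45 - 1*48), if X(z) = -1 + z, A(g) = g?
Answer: -15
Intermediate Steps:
v = -2 (v = -4 + 2 = -2)
n = 5 (n = 3 + (-1 + 0)*(-2) = 3 - 1*(-2) = 3 + 2 = 5)
n*(45 - 1*48) = 5*(45 - 1*48) = 5*(45 - 48) = 5*(-3) = -15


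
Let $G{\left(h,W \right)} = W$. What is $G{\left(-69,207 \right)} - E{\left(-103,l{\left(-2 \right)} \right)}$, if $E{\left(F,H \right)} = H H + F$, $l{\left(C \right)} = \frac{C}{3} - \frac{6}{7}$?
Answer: $\frac{135686}{441} \approx 307.68$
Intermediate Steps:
$l{\left(C \right)} = - \frac{6}{7} + \frac{C}{3}$ ($l{\left(C \right)} = C \frac{1}{3} - \frac{6}{7} = \frac{C}{3} - \frac{6}{7} = - \frac{6}{7} + \frac{C}{3}$)
$E{\left(F,H \right)} = F + H^{2}$ ($E{\left(F,H \right)} = H^{2} + F = F + H^{2}$)
$G{\left(-69,207 \right)} - E{\left(-103,l{\left(-2 \right)} \right)} = 207 - \left(-103 + \left(- \frac{6}{7} + \frac{1}{3} \left(-2\right)\right)^{2}\right) = 207 - \left(-103 + \left(- \frac{6}{7} - \frac{2}{3}\right)^{2}\right) = 207 - \left(-103 + \left(- \frac{32}{21}\right)^{2}\right) = 207 - \left(-103 + \frac{1024}{441}\right) = 207 - - \frac{44399}{441} = 207 + \frac{44399}{441} = \frac{135686}{441}$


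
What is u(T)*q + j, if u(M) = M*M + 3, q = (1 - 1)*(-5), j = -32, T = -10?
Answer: -32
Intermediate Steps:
q = 0 (q = 0*(-5) = 0)
u(M) = 3 + M² (u(M) = M² + 3 = 3 + M²)
u(T)*q + j = (3 + (-10)²)*0 - 32 = (3 + 100)*0 - 32 = 103*0 - 32 = 0 - 32 = -32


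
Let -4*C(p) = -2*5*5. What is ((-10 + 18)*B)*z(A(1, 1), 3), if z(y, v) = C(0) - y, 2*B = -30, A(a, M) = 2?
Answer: -1260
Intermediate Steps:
B = -15 (B = (½)*(-30) = -15)
C(p) = 25/2 (C(p) = -(-2*5)*5/4 = -(-5)*5/2 = -¼*(-50) = 25/2)
z(y, v) = 25/2 - y
((-10 + 18)*B)*z(A(1, 1), 3) = ((-10 + 18)*(-15))*(25/2 - 1*2) = (8*(-15))*(25/2 - 2) = -120*21/2 = -1260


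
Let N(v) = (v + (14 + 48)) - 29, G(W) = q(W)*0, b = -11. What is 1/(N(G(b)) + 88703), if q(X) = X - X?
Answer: 1/88736 ≈ 1.1269e-5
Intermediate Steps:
q(X) = 0
G(W) = 0 (G(W) = 0*0 = 0)
N(v) = 33 + v (N(v) = (v + 62) - 29 = (62 + v) - 29 = 33 + v)
1/(N(G(b)) + 88703) = 1/((33 + 0) + 88703) = 1/(33 + 88703) = 1/88736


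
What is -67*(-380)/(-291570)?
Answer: -2546/29157 ≈ -0.087320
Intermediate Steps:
-67*(-380)/(-291570) = 25460*(-1/291570) = -2546/29157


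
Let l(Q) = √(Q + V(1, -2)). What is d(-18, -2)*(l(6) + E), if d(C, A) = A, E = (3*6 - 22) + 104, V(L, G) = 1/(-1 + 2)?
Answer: -200 - 2*√7 ≈ -205.29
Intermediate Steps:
V(L, G) = 1 (V(L, G) = 1/1 = 1)
E = 100 (E = (18 - 22) + 104 = -4 + 104 = 100)
l(Q) = √(1 + Q) (l(Q) = √(Q + 1) = √(1 + Q))
d(-18, -2)*(l(6) + E) = -2*(√(1 + 6) + 100) = -2*(√7 + 100) = -2*(100 + √7) = -200 - 2*√7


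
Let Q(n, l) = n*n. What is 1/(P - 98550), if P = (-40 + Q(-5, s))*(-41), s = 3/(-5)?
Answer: -1/97935 ≈ -1.0211e-5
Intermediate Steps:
s = -⅗ (s = 3*(-⅕) = -⅗ ≈ -0.60000)
Q(n, l) = n²
P = 615 (P = (-40 + (-5)²)*(-41) = (-40 + 25)*(-41) = -15*(-41) = 615)
1/(P - 98550) = 1/(615 - 98550) = 1/(-97935) = -1/97935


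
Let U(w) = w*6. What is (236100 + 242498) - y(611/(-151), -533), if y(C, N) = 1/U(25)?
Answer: 71789699/150 ≈ 4.7860e+5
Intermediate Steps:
U(w) = 6*w
y(C, N) = 1/150 (y(C, N) = 1/(6*25) = 1/150)
(236100 + 242498) - y(611/(-151), -533) = (236100 + 242498) - 1*1/150 = 478598 - 1/150 = 71789699/150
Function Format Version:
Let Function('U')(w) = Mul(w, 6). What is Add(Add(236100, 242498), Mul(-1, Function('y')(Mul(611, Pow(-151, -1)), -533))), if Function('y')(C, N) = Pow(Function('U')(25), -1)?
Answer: Rational(71789699, 150) ≈ 4.7860e+5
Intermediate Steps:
Function('U')(w) = Mul(6, w)
Function('y')(C, N) = Rational(1, 150) (Function('y')(C, N) = Pow(Mul(6, 25), -1) = Pow(150, -1) = Rational(1, 150))
Add(Add(236100, 242498), Mul(-1, Function('y')(Mul(611, Pow(-151, -1)), -533))) = Add(Add(236100, 242498), Mul(-1, Rational(1, 150))) = Add(478598, Rational(-1, 150)) = Rational(71789699, 150)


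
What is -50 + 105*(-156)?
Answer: -16430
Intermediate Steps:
-50 + 105*(-156) = -50 - 16380 = -16430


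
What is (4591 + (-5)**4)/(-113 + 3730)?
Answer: 5216/3617 ≈ 1.4421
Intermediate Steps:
(4591 + (-5)**4)/(-113 + 3730) = (4591 + 625)/3617 = 5216*(1/3617) = 5216/3617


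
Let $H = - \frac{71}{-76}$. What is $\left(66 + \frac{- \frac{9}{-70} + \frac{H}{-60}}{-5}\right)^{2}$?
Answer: $\frac{110880752580049}{25472160000} \approx 4353.0$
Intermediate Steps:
$H = \frac{71}{76}$ ($H = \left(-71\right) \left(- \frac{1}{76}\right) = \frac{71}{76} \approx 0.93421$)
$\left(66 + \frac{- \frac{9}{-70} + \frac{H}{-60}}{-5}\right)^{2} = \left(66 + \frac{- \frac{9}{-70} + \frac{71}{76 \left(-60\right)}}{-5}\right)^{2} = \left(66 + \left(\left(-9\right) \left(- \frac{1}{70}\right) + \frac{71}{76} \left(- \frac{1}{60}\right)\right) \left(- \frac{1}{5}\right)\right)^{2} = \left(66 + \left(\frac{9}{70} - \frac{71}{4560}\right) \left(- \frac{1}{5}\right)\right)^{2} = \left(66 + \frac{3607}{31920} \left(- \frac{1}{5}\right)\right)^{2} = \left(66 - \frac{3607}{159600}\right)^{2} = \left(\frac{10529993}{159600}\right)^{2} = \frac{110880752580049}{25472160000}$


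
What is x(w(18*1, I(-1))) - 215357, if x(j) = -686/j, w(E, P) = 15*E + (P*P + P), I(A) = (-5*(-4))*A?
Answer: -69991368/325 ≈ -2.1536e+5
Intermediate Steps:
I(A) = 20*A
w(E, P) = P + P² + 15*E (w(E, P) = 15*E + (P² + P) = 15*E + (P + P²) = P + P² + 15*E)
x(w(18*1, I(-1))) - 215357 = -686/(20*(-1) + (20*(-1))² + 15*(18*1)) - 215357 = -686/(-20 + (-20)² + 15*18) - 215357 = -686/(-20 + 400 + 270) - 215357 = -686/650 - 215357 = -686*1/650 - 215357 = -343/325 - 215357 = -69991368/325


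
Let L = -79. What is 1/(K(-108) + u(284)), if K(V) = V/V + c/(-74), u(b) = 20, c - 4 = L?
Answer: 74/1629 ≈ 0.045427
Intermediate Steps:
c = -75 (c = 4 - 79 = -75)
K(V) = 149/74 (K(V) = V/V - 75/(-74) = 1 - 75*(-1/74) = 1 + 75/74 = 149/74)
1/(K(-108) + u(284)) = 1/(149/74 + 20) = 1/(1629/74) = 74/1629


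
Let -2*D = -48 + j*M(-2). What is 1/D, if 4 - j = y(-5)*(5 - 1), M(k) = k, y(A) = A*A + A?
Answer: -1/52 ≈ -0.019231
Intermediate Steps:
y(A) = A + A² (y(A) = A² + A = A + A²)
j = -76 (j = 4 - (-5*(1 - 5))*(5 - 1) = 4 - (-5*(-4))*4 = 4 - 20*4 = 4 - 1*80 = 4 - 80 = -76)
D = -52 (D = -(-48 - 76*(-2))/2 = -(-48 + 152)/2 = -½*104 = -52)
1/D = 1/(-52) = -1/52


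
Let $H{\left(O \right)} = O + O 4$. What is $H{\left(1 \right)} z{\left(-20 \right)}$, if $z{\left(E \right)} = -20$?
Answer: $-100$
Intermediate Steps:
$H{\left(O \right)} = 5 O$ ($H{\left(O \right)} = O + 4 O = 5 O$)
$H{\left(1 \right)} z{\left(-20 \right)} = 5 \cdot 1 \left(-20\right) = 5 \left(-20\right) = -100$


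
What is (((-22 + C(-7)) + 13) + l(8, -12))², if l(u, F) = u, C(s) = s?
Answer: 64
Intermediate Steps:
(((-22 + C(-7)) + 13) + l(8, -12))² = (((-22 - 7) + 13) + 8)² = ((-29 + 13) + 8)² = (-16 + 8)² = (-8)² = 64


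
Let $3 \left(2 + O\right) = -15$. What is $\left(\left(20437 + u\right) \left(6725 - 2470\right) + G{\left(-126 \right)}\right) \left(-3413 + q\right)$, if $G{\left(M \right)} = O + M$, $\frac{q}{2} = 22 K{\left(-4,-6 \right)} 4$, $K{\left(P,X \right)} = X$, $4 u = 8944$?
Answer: $-431139991058$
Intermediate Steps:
$u = 2236$ ($u = \frac{1}{4} \cdot 8944 = 2236$)
$O = -7$ ($O = -2 + \frac{1}{3} \left(-15\right) = -2 - 5 = -7$)
$q = -1056$ ($q = 2 \cdot 22 \left(-6\right) 4 = 2 \left(\left(-132\right) 4\right) = 2 \left(-528\right) = -1056$)
$G{\left(M \right)} = -7 + M$
$\left(\left(20437 + u\right) \left(6725 - 2470\right) + G{\left(-126 \right)}\right) \left(-3413 + q\right) = \left(\left(20437 + 2236\right) \left(6725 - 2470\right) - 133\right) \left(-3413 - 1056\right) = \left(22673 \cdot 4255 - 133\right) \left(-4469\right) = \left(96473615 - 133\right) \left(-4469\right) = 96473482 \left(-4469\right) = -431139991058$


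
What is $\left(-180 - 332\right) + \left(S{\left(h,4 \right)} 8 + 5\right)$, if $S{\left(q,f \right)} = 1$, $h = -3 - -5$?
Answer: $-499$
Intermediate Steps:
$h = 2$ ($h = -3 + 5 = 2$)
$\left(-180 - 332\right) + \left(S{\left(h,4 \right)} 8 + 5\right) = \left(-180 - 332\right) + \left(1 \cdot 8 + 5\right) = -512 + \left(8 + 5\right) = -512 + 13 = -499$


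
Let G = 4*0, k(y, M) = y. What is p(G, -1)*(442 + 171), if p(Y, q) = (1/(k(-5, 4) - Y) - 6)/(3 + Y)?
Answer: -19003/15 ≈ -1266.9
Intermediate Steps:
G = 0
p(Y, q) = (-6 + 1/(-5 - Y))/(3 + Y) (p(Y, q) = (1/(-5 - Y) - 6)/(3 + Y) = (-6 + 1/(-5 - Y))/(3 + Y))
p(G, -1)*(442 + 171) = ((-31 - 6*0)/(15 + 0² + 8*0))*(442 + 171) = ((-31 + 0)/(15 + 0 + 0))*613 = (-31/15)*613 = ((1/15)*(-31))*613 = -31/15*613 = -19003/15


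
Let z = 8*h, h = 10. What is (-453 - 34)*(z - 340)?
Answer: 126620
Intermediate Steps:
z = 80 (z = 8*10 = 80)
(-453 - 34)*(z - 340) = (-453 - 34)*(80 - 340) = -487*(-260) = 126620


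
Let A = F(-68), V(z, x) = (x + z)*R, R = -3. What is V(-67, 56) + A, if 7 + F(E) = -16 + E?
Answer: -58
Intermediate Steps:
V(z, x) = -3*x - 3*z (V(z, x) = (x + z)*(-3) = -3*x - 3*z)
F(E) = -23 + E (F(E) = -7 + (-16 + E) = -23 + E)
A = -91 (A = -23 - 68 = -91)
V(-67, 56) + A = (-3*56 - 3*(-67)) - 91 = (-168 + 201) - 91 = 33 - 91 = -58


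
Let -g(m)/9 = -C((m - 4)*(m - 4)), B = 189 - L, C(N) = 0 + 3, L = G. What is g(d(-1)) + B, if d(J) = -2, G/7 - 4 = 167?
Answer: -981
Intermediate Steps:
G = 1197 (G = 28 + 7*167 = 28 + 1169 = 1197)
L = 1197
C(N) = 3
B = -1008 (B = 189 - 1*1197 = 189 - 1197 = -1008)
g(m) = 27 (g(m) = -(-9)*3 = -9*(-3) = 27)
g(d(-1)) + B = 27 - 1008 = -981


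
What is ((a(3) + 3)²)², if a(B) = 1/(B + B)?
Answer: 130321/1296 ≈ 100.56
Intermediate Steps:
a(B) = 1/(2*B)
((a(3) + 3)²)² = (((½)/3 + 3)²)² = (((½)*(⅓) + 3)²)² = ((⅙ + 3)²)² = ((19/6)²)² = (361/36)² = 130321/1296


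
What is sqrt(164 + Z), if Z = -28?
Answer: 2*sqrt(34) ≈ 11.662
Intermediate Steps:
sqrt(164 + Z) = sqrt(164 - 28) = sqrt(136) = 2*sqrt(34)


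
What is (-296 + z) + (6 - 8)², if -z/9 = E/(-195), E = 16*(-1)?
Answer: -19028/65 ≈ -292.74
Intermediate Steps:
E = -16
z = -48/65 (z = -(-144)/(-195) = -(-144)*(-1)/195 = -9*16/195 = -48/65 ≈ -0.73846)
(-296 + z) + (6 - 8)² = (-296 - 48/65) + (6 - 8)² = -19288/65 + (-2)² = -19288/65 + 4 = -19028/65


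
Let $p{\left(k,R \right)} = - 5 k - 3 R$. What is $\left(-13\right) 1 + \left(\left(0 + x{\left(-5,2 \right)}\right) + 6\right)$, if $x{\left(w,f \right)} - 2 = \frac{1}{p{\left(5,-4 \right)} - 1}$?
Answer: $- \frac{71}{14} \approx -5.0714$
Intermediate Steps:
$x{\left(w,f \right)} = \frac{27}{14}$ ($x{\left(w,f \right)} = 2 + \frac{1}{\left(\left(-5\right) 5 - -12\right) - 1} = 2 + \frac{1}{\left(-25 + 12\right) - 1} = 2 + \frac{1}{-13 - 1} = 2 + \frac{1}{-14} = 2 - \frac{1}{14} = \frac{27}{14}$)
$\left(-13\right) 1 + \left(\left(0 + x{\left(-5,2 \right)}\right) + 6\right) = \left(-13\right) 1 + \left(\left(0 + \frac{27}{14}\right) + 6\right) = -13 + \left(\frac{27}{14} + 6\right) = -13 + \frac{111}{14} = - \frac{71}{14}$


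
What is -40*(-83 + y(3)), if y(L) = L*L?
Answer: 2960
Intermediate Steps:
y(L) = L**2
-40*(-83 + y(3)) = -40*(-83 + 3**2) = -40*(-83 + 9) = -40*(-74) = 2960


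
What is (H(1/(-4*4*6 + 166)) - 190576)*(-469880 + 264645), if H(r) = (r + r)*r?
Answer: 19165303985353/490 ≈ 3.9113e+10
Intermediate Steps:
H(r) = 2*r² (H(r) = (2*r)*r = 2*r²)
(H(1/(-4*4*6 + 166)) - 190576)*(-469880 + 264645) = (2*(1/(-4*4*6 + 166))² - 190576)*(-469880 + 264645) = (2*(1/(-16*6 + 166))² - 190576)*(-205235) = (2*(1/(-96 + 166))² - 190576)*(-205235) = (2*(1/70)² - 190576)*(-205235) = (2*(1/4900) - 190576)*(-205235) = (1/2450 - 190576)*(-205235) = -466911199/2450*(-205235) = 19165303985353/490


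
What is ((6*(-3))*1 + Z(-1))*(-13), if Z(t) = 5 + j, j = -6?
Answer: 247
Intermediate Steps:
Z(t) = -1 (Z(t) = 5 - 6 = -1)
((6*(-3))*1 + Z(-1))*(-13) = ((6*(-3))*1 - 1)*(-13) = (-18*1 - 1)*(-13) = (-18 - 1)*(-13) = -19*(-13) = 247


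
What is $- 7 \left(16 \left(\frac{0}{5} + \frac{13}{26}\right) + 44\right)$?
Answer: $-364$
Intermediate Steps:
$- 7 \left(16 \left(\frac{0}{5} + \frac{13}{26}\right) + 44\right) = - 7 \left(16 \left(0 \cdot \frac{1}{5} + 13 \cdot \frac{1}{26}\right) + 44\right) = - 7 \left(16 \left(0 + \frac{1}{2}\right) + 44\right) = - 7 \left(16 \cdot \frac{1}{2} + 44\right) = - 7 \left(8 + 44\right) = \left(-7\right) 52 = -364$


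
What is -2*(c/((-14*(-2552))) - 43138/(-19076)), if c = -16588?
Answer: -239969/66766 ≈ -3.5942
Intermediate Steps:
-2*(c/((-14*(-2552))) - 43138/(-19076)) = -2*(-16588/((-14*(-2552))) - 43138/(-19076)) = -2*(-16588/35728 - 43138*(-1/19076)) = -2*(-16588*1/35728 + 21569/9538) = -2*(-13/28 + 21569/9538) = -2*239969/133532 = -239969/66766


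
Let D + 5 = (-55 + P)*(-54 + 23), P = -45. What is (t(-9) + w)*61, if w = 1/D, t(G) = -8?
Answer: -1510299/3095 ≈ -487.98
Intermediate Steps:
D = 3095 (D = -5 + (-55 - 45)*(-54 + 23) = -5 - 100*(-31) = -5 + 3100 = 3095)
w = 1/3095 ≈ 0.00032310
(t(-9) + w)*61 = (-8 + 1/3095)*61 = -24759/3095*61 = -1510299/3095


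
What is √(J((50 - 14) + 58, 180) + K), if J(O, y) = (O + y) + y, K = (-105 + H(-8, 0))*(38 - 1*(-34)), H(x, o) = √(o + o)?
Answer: I*√7106 ≈ 84.297*I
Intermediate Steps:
H(x, o) = √2*√o (H(x, o) = √(2*o) = √2*√o)
K = -7560 (K = (-105 + √2*√0)*(38 - 1*(-34)) = (-105 + √2*0)*(38 + 34) = (-105 + 0)*72 = -105*72 = -7560)
J(O, y) = O + 2*y
√(J((50 - 14) + 58, 180) + K) = √((((50 - 14) + 58) + 2*180) - 7560) = √(((36 + 58) + 360) - 7560) = √((94 + 360) - 7560) = √(454 - 7560) = √(-7106) = I*√7106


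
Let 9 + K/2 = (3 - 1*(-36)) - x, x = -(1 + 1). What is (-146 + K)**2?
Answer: 6724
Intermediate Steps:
x = -2 (x = -1*2 = -2)
K = 64 (K = -18 + 2*((3 - 1*(-36)) - 1*(-2)) = -18 + 2*((3 + 36) + 2) = -18 + 2*(39 + 2) = -18 + 2*41 = -18 + 82 = 64)
(-146 + K)**2 = (-146 + 64)**2 = (-82)**2 = 6724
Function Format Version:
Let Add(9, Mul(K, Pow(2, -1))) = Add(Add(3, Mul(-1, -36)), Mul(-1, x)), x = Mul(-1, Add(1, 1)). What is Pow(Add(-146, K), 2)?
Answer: 6724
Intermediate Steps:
x = -2 (x = Mul(-1, 2) = -2)
K = 64 (K = Add(-18, Mul(2, Add(Add(3, Mul(-1, -36)), Mul(-1, -2)))) = Add(-18, Mul(2, Add(Add(3, 36), 2))) = Add(-18, Mul(2, Add(39, 2))) = Add(-18, Mul(2, 41)) = Add(-18, 82) = 64)
Pow(Add(-146, K), 2) = Pow(Add(-146, 64), 2) = Pow(-82, 2) = 6724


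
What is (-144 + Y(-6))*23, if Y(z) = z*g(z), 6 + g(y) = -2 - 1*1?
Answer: -2070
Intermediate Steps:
g(y) = -9 (g(y) = -6 + (-2 - 1*1) = -6 + (-2 - 1) = -6 - 3 = -9)
Y(z) = -9*z (Y(z) = z*(-9) = -9*z)
(-144 + Y(-6))*23 = (-144 - 9*(-6))*23 = (-144 + 54)*23 = -90*23 = -2070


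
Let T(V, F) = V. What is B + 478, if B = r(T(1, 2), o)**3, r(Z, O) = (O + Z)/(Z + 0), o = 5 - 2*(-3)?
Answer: 2206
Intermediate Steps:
o = 11 (o = 5 + 6 = 11)
r(Z, O) = (O + Z)/Z
B = 1728 (B = ((11 + 1)/1)**3 = (1*12)**3 = 12**3 = 1728)
B + 478 = 1728 + 478 = 2206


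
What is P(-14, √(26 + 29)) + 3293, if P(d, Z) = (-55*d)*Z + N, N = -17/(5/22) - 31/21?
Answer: 337756/105 + 770*√55 ≈ 8927.2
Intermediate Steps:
N = -8009/105 (N = -17/(5*(1/22)) - 31*1/21 = -17/5/22 - 31/21 = -17*22/5 - 31/21 = -374/5 - 31/21 = -8009/105 ≈ -76.276)
P(d, Z) = -8009/105 - 55*Z*d (P(d, Z) = (-55*d)*Z - 8009/105 = -55*Z*d - 8009/105 = -8009/105 - 55*Z*d)
P(-14, √(26 + 29)) + 3293 = (-8009/105 - 55*√(26 + 29)*(-14)) + 3293 = (-8009/105 - 55*√55*(-14)) + 3293 = (-8009/105 + 770*√55) + 3293 = 337756/105 + 770*√55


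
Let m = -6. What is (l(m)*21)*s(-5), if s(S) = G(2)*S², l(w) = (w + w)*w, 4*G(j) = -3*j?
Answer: -56700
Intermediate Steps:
G(j) = -3*j/4 (G(j) = (-3*j)/4 = -3*j/4)
l(w) = 2*w² (l(w) = (2*w)*w = 2*w²)
s(S) = -3*S²/2 (s(S) = (-¾*2)*S² = -3*S²/2)
(l(m)*21)*s(-5) = ((2*(-6)²)*21)*(-3/2*(-5)²) = ((2*36)*21)*(-3/2*25) = (72*21)*(-75/2) = 1512*(-75/2) = -56700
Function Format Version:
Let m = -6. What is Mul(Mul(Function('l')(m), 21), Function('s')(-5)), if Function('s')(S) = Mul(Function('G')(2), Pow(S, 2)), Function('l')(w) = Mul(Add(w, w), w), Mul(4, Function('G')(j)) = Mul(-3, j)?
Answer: -56700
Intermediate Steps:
Function('G')(j) = Mul(Rational(-3, 4), j) (Function('G')(j) = Mul(Rational(1, 4), Mul(-3, j)) = Mul(Rational(-3, 4), j))
Function('l')(w) = Mul(2, Pow(w, 2)) (Function('l')(w) = Mul(Mul(2, w), w) = Mul(2, Pow(w, 2)))
Function('s')(S) = Mul(Rational(-3, 2), Pow(S, 2)) (Function('s')(S) = Mul(Mul(Rational(-3, 4), 2), Pow(S, 2)) = Mul(Rational(-3, 2), Pow(S, 2)))
Mul(Mul(Function('l')(m), 21), Function('s')(-5)) = Mul(Mul(Mul(2, Pow(-6, 2)), 21), Mul(Rational(-3, 2), Pow(-5, 2))) = Mul(Mul(Mul(2, 36), 21), Mul(Rational(-3, 2), 25)) = Mul(Mul(72, 21), Rational(-75, 2)) = Mul(1512, Rational(-75, 2)) = -56700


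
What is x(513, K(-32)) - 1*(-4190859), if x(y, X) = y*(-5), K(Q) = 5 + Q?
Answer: 4188294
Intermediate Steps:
x(y, X) = -5*y
x(513, K(-32)) - 1*(-4190859) = -5*513 - 1*(-4190859) = -2565 + 4190859 = 4188294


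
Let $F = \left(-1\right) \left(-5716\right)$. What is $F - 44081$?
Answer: $-38365$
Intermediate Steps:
$F = 5716$
$F - 44081 = 5716 - 44081 = -38365$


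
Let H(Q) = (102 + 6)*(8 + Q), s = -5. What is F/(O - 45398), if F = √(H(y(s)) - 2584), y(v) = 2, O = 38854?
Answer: -I*√94/1636 ≈ -0.0059263*I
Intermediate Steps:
H(Q) = 864 + 108*Q (H(Q) = 108*(8 + Q) = 864 + 108*Q)
F = 4*I*√94 (F = √((864 + 108*2) - 2584) = √((864 + 216) - 2584) = √(1080 - 2584) = √(-1504) = 4*I*√94 ≈ 38.781*I)
F/(O - 45398) = (4*I*√94)/(38854 - 45398) = (4*I*√94)/(-6544) = (4*I*√94)*(-1/6544) = -I*√94/1636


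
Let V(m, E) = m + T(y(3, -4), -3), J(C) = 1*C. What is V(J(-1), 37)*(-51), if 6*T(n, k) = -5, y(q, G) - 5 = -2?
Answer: 187/2 ≈ 93.500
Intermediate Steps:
y(q, G) = 3 (y(q, G) = 5 - 2 = 3)
T(n, k) = -5/6 (T(n, k) = (1/6)*(-5) = -5/6)
J(C) = C
V(m, E) = -5/6 + m (V(m, E) = m - 5/6 = -5/6 + m)
V(J(-1), 37)*(-51) = (-5/6 - 1)*(-51) = -11/6*(-51) = 187/2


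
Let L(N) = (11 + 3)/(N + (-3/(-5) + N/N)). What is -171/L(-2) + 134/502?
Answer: 45266/8785 ≈ 5.1526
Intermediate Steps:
L(N) = 14/(8/5 + N) (L(N) = 14/(N + (-3*(-⅕) + 1)) = 14/(N + (⅗ + 1)) = 14/(N + 8/5) = 14/(8/5 + N))
-171/L(-2) + 134/502 = -171/(70/(8 + 5*(-2))) + 134/502 = -171/(70/(8 - 10)) + 134*(1/502) = -171/(70/(-2)) + 67/251 = -171/(70*(-½)) + 67/251 = -171/(-35) + 67/251 = -171*(-1/35) + 67/251 = 171/35 + 67/251 = 45266/8785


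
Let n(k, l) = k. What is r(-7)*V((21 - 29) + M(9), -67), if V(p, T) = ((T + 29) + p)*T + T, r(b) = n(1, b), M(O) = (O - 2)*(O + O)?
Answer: -5427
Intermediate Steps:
M(O) = 2*O*(-2 + O) (M(O) = (-2 + O)*(2*O) = 2*O*(-2 + O))
r(b) = 1
V(p, T) = T + T*(29 + T + p) (V(p, T) = ((29 + T) + p)*T + T = (29 + T + p)*T + T = T*(29 + T + p) + T = T + T*(29 + T + p))
r(-7)*V((21 - 29) + M(9), -67) = 1*(-67*(30 - 67 + ((21 - 29) + 2*9*(-2 + 9)))) = 1*(-67*(30 - 67 + (-8 + 2*9*7))) = 1*(-67*(30 - 67 + (-8 + 126))) = 1*(-67*(30 - 67 + 118)) = 1*(-67*81) = 1*(-5427) = -5427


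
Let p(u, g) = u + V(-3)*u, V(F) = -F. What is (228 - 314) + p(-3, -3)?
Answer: -98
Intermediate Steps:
p(u, g) = 4*u (p(u, g) = u + (-1*(-3))*u = u + 3*u = 4*u)
(228 - 314) + p(-3, -3) = (228 - 314) + 4*(-3) = -86 - 12 = -98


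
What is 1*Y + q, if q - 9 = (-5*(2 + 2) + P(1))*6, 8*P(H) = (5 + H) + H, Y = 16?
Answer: -359/4 ≈ -89.750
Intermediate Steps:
P(H) = 5/8 + H/4 (P(H) = ((5 + H) + H)/8 = (5 + 2*H)/8 = 5/8 + H/4)
q = -423/4 (q = 9 + (-5*(2 + 2) + (5/8 + (¼)*1))*6 = 9 + (-5*4 + (5/8 + ¼))*6 = 9 + (-20 + 7/8)*6 = 9 - 153/8*6 = 9 - 459/4 = -423/4 ≈ -105.75)
1*Y + q = 1*16 - 423/4 = 16 - 423/4 = -359/4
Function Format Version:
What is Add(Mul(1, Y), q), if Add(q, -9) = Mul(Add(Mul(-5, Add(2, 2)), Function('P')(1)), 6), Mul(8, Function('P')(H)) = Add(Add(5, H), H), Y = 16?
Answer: Rational(-359, 4) ≈ -89.750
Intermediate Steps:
Function('P')(H) = Add(Rational(5, 8), Mul(Rational(1, 4), H)) (Function('P')(H) = Mul(Rational(1, 8), Add(Add(5, H), H)) = Mul(Rational(1, 8), Add(5, Mul(2, H))) = Add(Rational(5, 8), Mul(Rational(1, 4), H)))
q = Rational(-423, 4) (q = Add(9, Mul(Add(Mul(-5, Add(2, 2)), Add(Rational(5, 8), Mul(Rational(1, 4), 1))), 6)) = Add(9, Mul(Add(Mul(-5, 4), Add(Rational(5, 8), Rational(1, 4))), 6)) = Add(9, Mul(Add(-20, Rational(7, 8)), 6)) = Add(9, Mul(Rational(-153, 8), 6)) = Add(9, Rational(-459, 4)) = Rational(-423, 4) ≈ -105.75)
Add(Mul(1, Y), q) = Add(Mul(1, 16), Rational(-423, 4)) = Add(16, Rational(-423, 4)) = Rational(-359, 4)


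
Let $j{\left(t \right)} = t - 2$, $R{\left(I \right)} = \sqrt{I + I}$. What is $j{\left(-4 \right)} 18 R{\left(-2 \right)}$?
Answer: $- 216 i \approx - 216.0 i$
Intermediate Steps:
$R{\left(I \right)} = \sqrt{2} \sqrt{I}$ ($R{\left(I \right)} = \sqrt{2 I} = \sqrt{2} \sqrt{I}$)
$j{\left(t \right)} = -2 + t$ ($j{\left(t \right)} = t - 2 = -2 + t$)
$j{\left(-4 \right)} 18 R{\left(-2 \right)} = \left(-2 - 4\right) 18 \sqrt{2} \sqrt{-2} = \left(-6\right) 18 \sqrt{2} i \sqrt{2} = - 108 \cdot 2 i = - 216 i$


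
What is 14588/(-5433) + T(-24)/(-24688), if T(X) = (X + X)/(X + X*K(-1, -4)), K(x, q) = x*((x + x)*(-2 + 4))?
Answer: -900376793/335324760 ≈ -2.6851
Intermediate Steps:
K(x, q) = 4*x² (K(x, q) = x*((2*x)*2) = x*(4*x) = 4*x²)
T(X) = ⅖ (T(X) = (X + X)/(X + X*(4*(-1)²)) = (2*X)/(X + X*(4*1)) = (2*X)/(X + X*4) = (2*X)/(X + 4*X) = (2*X)/((5*X)) = (2*X)*(1/(5*X)) = ⅖)
14588/(-5433) + T(-24)/(-24688) = 14588/(-5433) + (⅖)/(-24688) = 14588*(-1/5433) + (⅖)*(-1/24688) = -14588/5433 - 1/61720 = -900376793/335324760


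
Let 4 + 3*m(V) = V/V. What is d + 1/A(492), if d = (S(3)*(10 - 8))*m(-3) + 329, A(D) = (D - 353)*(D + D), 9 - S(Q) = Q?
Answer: 43357993/136776 ≈ 317.00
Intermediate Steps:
m(V) = -1 (m(V) = -4/3 + (V/V)/3 = -4/3 + (1/3)*1 = -4/3 + 1/3 = -1)
S(Q) = 9 - Q
A(D) = 2*D*(-353 + D) (A(D) = (-353 + D)*(2*D) = 2*D*(-353 + D))
d = 317 (d = ((9 - 1*3)*(10 - 8))*(-1) + 329 = ((9 - 3)*2)*(-1) + 329 = (6*2)*(-1) + 329 = 12*(-1) + 329 = -12 + 329 = 317)
d + 1/A(492) = 317 + 1/(2*492*(-353 + 492)) = 317 + 1/(2*492*139) = 317 + 1/136776 = 43357993/136776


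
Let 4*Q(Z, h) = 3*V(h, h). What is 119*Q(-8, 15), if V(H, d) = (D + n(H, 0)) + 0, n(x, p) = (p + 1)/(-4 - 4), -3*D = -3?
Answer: 2499/32 ≈ 78.094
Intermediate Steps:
D = 1 (D = -⅓*(-3) = 1)
n(x, p) = -⅛ - p/8 (n(x, p) = (1 + p)/(-8) = (1 + p)*(-⅛) = -⅛ - p/8)
V(H, d) = 7/8 (V(H, d) = (1 + (-⅛ - ⅛*0)) + 0 = (1 + (-⅛ + 0)) + 0 = (1 - ⅛) + 0 = 7/8 + 0 = 7/8)
Q(Z, h) = 21/32 (Q(Z, h) = (3*(7/8))/4 = (¼)*(21/8) = 21/32)
119*Q(-8, 15) = 119*(21/32) = 2499/32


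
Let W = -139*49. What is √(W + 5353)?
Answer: 27*I*√2 ≈ 38.184*I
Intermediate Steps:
W = -6811
√(W + 5353) = √(-6811 + 5353) = √(-1458) = 27*I*√2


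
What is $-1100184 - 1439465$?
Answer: $-2539649$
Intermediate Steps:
$-1100184 - 1439465 = -2539649$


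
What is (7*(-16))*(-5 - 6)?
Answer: 1232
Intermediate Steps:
(7*(-16))*(-5 - 6) = -112*(-11) = 1232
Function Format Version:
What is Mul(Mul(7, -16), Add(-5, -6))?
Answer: 1232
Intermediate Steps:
Mul(Mul(7, -16), Add(-5, -6)) = Mul(-112, -11) = 1232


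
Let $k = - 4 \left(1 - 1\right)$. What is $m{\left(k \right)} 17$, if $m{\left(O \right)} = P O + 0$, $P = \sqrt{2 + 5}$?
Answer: $0$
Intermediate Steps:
$P = \sqrt{7} \approx 2.6458$
$k = 0$ ($k = \left(-4\right) 0 = 0$)
$m{\left(O \right)} = O \sqrt{7}$ ($m{\left(O \right)} = \sqrt{7} O + 0 = O \sqrt{7} + 0 = O \sqrt{7}$)
$m{\left(k \right)} 17 = 0 \sqrt{7} \cdot 17 = 0 \cdot 17 = 0$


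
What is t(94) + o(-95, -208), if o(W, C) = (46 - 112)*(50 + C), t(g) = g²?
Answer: 19264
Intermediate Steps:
o(W, C) = -3300 - 66*C (o(W, C) = -66*(50 + C) = -3300 - 66*C)
t(94) + o(-95, -208) = 94² + (-3300 - 66*(-208)) = 8836 + (-3300 + 13728) = 8836 + 10428 = 19264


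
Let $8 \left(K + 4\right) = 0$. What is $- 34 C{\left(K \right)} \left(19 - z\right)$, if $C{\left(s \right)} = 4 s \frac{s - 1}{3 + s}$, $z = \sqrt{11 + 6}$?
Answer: $51680 - 2720 \sqrt{17} \approx 40465.0$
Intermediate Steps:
$K = -4$ ($K = -4 + \frac{1}{8} \cdot 0 = -4 + 0 = -4$)
$z = \sqrt{17} \approx 4.1231$
$C{\left(s \right)} = \frac{4 s \left(-1 + s\right)}{3 + s}$ ($C{\left(s \right)} = 4 s \frac{-1 + s}{3 + s} = \frac{4 s \left(-1 + s\right)}{3 + s}$)
$- 34 C{\left(K \right)} \left(19 - z\right) = - 34 \cdot 4 \left(-4\right) \frac{1}{3 - 4} \left(-1 - 4\right) \left(19 - \sqrt{17}\right) = - 34 \cdot 4 \left(-4\right) \frac{1}{-1} \left(-5\right) \left(19 - \sqrt{17}\right) = - 34 \cdot 4 \left(-4\right) \left(-1\right) \left(-5\right) \left(19 - \sqrt{17}\right) = \left(-34\right) \left(-80\right) \left(19 - \sqrt{17}\right) = 2720 \left(19 - \sqrt{17}\right) = 51680 - 2720 \sqrt{17}$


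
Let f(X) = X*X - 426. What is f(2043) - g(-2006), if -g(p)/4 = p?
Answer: 4165399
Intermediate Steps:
f(X) = -426 + X² (f(X) = X² - 426 = -426 + X²)
g(p) = -4*p
f(2043) - g(-2006) = (-426 + 2043²) - (-4)*(-2006) = (-426 + 4173849) - 1*8024 = 4173423 - 8024 = 4165399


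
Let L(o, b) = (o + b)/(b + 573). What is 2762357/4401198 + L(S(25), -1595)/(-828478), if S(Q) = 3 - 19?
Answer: 68790972246301/109603359482652 ≈ 0.62764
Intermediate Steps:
S(Q) = -16
L(o, b) = (b + o)/(573 + b)
2762357/4401198 + L(S(25), -1595)/(-828478) = 2762357/4401198 + ((-1595 - 16)/(573 - 1595))/(-828478) = 2762357*(1/4401198) + (-1611/(-1022))*(-1/828478) = 2762357/4401198 - 1/1022*(-1611)*(-1/828478) = 2762357/4401198 + (1611/1022)*(-1/828478) = 2762357/4401198 - 1611/846704516 = 68790972246301/109603359482652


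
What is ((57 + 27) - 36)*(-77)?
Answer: -3696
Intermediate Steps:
((57 + 27) - 36)*(-77) = (84 - 36)*(-77) = 48*(-77) = -3696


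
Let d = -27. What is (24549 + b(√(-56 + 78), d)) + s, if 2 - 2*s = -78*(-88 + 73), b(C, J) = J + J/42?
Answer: 335123/14 ≈ 23937.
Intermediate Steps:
b(C, J) = 43*J/42 (b(C, J) = J + J*(1/42) = J + J/42 = 43*J/42)
s = -584 (s = 1 - (-39)*(-88 + 73) = 1 - (-39)*(-15) = 1 - ½*1170 = 1 - 585 = -584)
(24549 + b(√(-56 + 78), d)) + s = (24549 + (43/42)*(-27)) - 584 = (24549 - 387/14) - 584 = 343299/14 - 584 = 335123/14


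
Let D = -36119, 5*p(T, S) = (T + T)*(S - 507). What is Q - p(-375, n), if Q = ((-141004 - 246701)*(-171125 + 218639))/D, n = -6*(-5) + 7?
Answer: 15875025870/36119 ≈ 4.3952e+5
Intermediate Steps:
n = 37 (n = 30 + 7 = 37)
p(T, S) = 2*T*(-507 + S)/5 (p(T, S) = ((T + T)*(S - 507))/5 = ((2*T)*(-507 + S))/5 = (2*T*(-507 + S))/5 = 2*T*(-507 + S)/5)
Q = 18421415370/36119 (Q = ((-141004 - 246701)*(-171125 + 218639))/(-36119) = -387705*47514*(-1/36119) = -18421415370*(-1/36119) = 18421415370/36119 ≈ 5.1002e+5)
Q - p(-375, n) = 18421415370/36119 - 2*(-375)*(-507 + 37)/5 = 18421415370/36119 - 2*(-375)*(-470)/5 = 18421415370/36119 - 1*70500 = 18421415370/36119 - 70500 = 15875025870/36119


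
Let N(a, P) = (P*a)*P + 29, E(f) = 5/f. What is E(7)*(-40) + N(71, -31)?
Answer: 477620/7 ≈ 68231.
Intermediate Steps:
N(a, P) = 29 + a*P**2 (N(a, P) = a*P**2 + 29 = 29 + a*P**2)
E(7)*(-40) + N(71, -31) = (5/7)*(-40) + (29 + 71*(-31)**2) = (5*(1/7))*(-40) + (29 + 71*961) = (5/7)*(-40) + (29 + 68231) = -200/7 + 68260 = 477620/7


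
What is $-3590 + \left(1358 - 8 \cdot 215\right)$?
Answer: $-3952$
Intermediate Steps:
$-3590 + \left(1358 - 8 \cdot 215\right) = -3590 + \left(1358 - 1720\right) = -3590 - 362 = -3952$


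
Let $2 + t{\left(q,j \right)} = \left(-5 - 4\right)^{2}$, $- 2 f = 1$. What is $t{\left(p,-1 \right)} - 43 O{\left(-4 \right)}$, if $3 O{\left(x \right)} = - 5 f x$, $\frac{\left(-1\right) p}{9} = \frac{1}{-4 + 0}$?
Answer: $\frac{667}{3} \approx 222.33$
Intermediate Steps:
$f = - \frac{1}{2}$ ($f = \left(- \frac{1}{2}\right) 1 = - \frac{1}{2} \approx -0.5$)
$p = \frac{9}{4}$ ($p = - \frac{9}{-4 + 0} = - \frac{9}{-4} = \left(-9\right) \left(- \frac{1}{4}\right) = \frac{9}{4} \approx 2.25$)
$O{\left(x \right)} = \frac{5 x}{6}$ ($O{\left(x \right)} = \frac{\left(-5\right) \left(- \frac{1}{2}\right) x}{3} = \frac{\frac{5}{2} x}{3} = \frac{5 x}{6}$)
$t{\left(q,j \right)} = 79$ ($t{\left(q,j \right)} = -2 + \left(-5 - 4\right)^{2} = -2 + \left(-9\right)^{2} = -2 + 81 = 79$)
$t{\left(p,-1 \right)} - 43 O{\left(-4 \right)} = 79 - 43 \cdot \frac{5}{6} \left(-4\right) = 79 - - \frac{430}{3} = 79 + \frac{430}{3} = \frac{667}{3}$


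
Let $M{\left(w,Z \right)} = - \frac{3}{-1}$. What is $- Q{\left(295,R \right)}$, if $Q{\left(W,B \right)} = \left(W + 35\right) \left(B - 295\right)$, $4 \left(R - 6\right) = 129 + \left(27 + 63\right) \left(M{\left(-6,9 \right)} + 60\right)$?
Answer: $- \frac{766095}{2} \approx -3.8305 \cdot 10^{5}$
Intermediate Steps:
$M{\left(w,Z \right)} = 3$ ($M{\left(w,Z \right)} = \left(-3\right) \left(-1\right) = 3$)
$R = \frac{5823}{4}$ ($R = 6 + \frac{129 + \left(27 + 63\right) \left(3 + 60\right)}{4} = 6 + \frac{129 + 90 \cdot 63}{4} = 6 + \frac{129 + 5670}{4} = 6 + \frac{1}{4} \cdot 5799 = 6 + \frac{5799}{4} = \frac{5823}{4} \approx 1455.8$)
$Q{\left(W,B \right)} = \left(-295 + B\right) \left(35 + W\right)$ ($Q{\left(W,B \right)} = \left(35 + W\right) \left(-295 + B\right) = \left(-295 + B\right) \left(35 + W\right)$)
$- Q{\left(295,R \right)} = - (-10325 - 87025 + 35 \cdot \frac{5823}{4} + \frac{5823}{4} \cdot 295) = - (-10325 - 87025 + \frac{203805}{4} + \frac{1717785}{4}) = \left(-1\right) \frac{766095}{2} = - \frac{766095}{2}$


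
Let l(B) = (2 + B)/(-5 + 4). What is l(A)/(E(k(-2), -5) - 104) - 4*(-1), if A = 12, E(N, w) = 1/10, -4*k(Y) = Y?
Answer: 4296/1039 ≈ 4.1347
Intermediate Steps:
k(Y) = -Y/4
E(N, w) = ⅒
l(B) = -2 - B (l(B) = (2 + B)/(-1) = (2 + B)*(-1) = -2 - B)
l(A)/(E(k(-2), -5) - 104) - 4*(-1) = (-2 - 1*12)/(⅒ - 104) - 4*(-1) = (-2 - 12)/(-1039/10) + 4 = -14*(-10/1039) + 4 = 140/1039 + 4 = 4296/1039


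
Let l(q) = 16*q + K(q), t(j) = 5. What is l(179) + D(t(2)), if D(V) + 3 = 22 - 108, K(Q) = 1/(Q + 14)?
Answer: 535576/193 ≈ 2775.0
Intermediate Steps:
K(Q) = 1/(14 + Q)
D(V) = -89 (D(V) = -3 + (22 - 108) = -3 - 86 = -89)
l(q) = 1/(14 + q) + 16*q (l(q) = 16*q + 1/(14 + q) = 1/(14 + q) + 16*q)
l(179) + D(t(2)) = (1 + 16*179*(14 + 179))/(14 + 179) - 89 = (1 + 16*179*193)/193 - 89 = (1 + 552752)/193 - 89 = (1/193)*552753 - 89 = 552753/193 - 89 = 535576/193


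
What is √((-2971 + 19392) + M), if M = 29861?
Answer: √46282 ≈ 215.13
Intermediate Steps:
√((-2971 + 19392) + M) = √((-2971 + 19392) + 29861) = √(16421 + 29861) = √46282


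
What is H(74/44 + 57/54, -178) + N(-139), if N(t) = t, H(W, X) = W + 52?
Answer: -8342/99 ≈ -84.263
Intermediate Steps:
H(W, X) = 52 + W
H(74/44 + 57/54, -178) + N(-139) = (52 + (74/44 + 57/54)) - 139 = (52 + (74*(1/44) + 57*(1/54))) - 139 = (52 + (37/22 + 19/18)) - 139 = (52 + 271/99) - 139 = 5419/99 - 139 = -8342/99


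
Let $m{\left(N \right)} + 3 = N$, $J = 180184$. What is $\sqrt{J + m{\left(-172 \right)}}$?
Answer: $3 \sqrt{20001} \approx 424.27$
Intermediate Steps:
$m{\left(N \right)} = -3 + N$
$\sqrt{J + m{\left(-172 \right)}} = \sqrt{180184 - 175} = \sqrt{180009} = 3 \sqrt{20001}$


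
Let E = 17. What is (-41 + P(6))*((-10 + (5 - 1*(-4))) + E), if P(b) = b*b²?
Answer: 2800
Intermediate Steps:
P(b) = b³
(-41 + P(6))*((-10 + (5 - 1*(-4))) + E) = (-41 + 6³)*((-10 + (5 - 1*(-4))) + 17) = (-41 + 216)*((-10 + (5 + 4)) + 17) = 175*((-10 + 9) + 17) = 175*(-1 + 17) = 175*16 = 2800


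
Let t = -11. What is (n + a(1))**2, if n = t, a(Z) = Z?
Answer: 100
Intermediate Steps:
n = -11
(n + a(1))**2 = (-11 + 1)**2 = (-10)**2 = 100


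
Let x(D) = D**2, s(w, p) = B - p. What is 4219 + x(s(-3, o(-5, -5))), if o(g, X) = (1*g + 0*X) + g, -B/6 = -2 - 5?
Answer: 6923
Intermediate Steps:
B = 42 (B = -6*(-2 - 5) = -6*(-7) = 42)
o(g, X) = 2*g (o(g, X) = (g + 0) + g = g + g = 2*g)
s(w, p) = 42 - p
4219 + x(s(-3, o(-5, -5))) = 4219 + (42 - 2*(-5))**2 = 4219 + (42 - 1*(-10))**2 = 4219 + (42 + 10)**2 = 4219 + 52**2 = 4219 + 2704 = 6923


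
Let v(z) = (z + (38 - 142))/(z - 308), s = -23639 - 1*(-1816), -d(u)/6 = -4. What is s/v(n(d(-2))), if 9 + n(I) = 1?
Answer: -1724017/28 ≈ -61572.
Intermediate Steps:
d(u) = 24 (d(u) = -6*(-4) = 24)
n(I) = -8 (n(I) = -9 + 1 = -8)
s = -21823 (s = -23639 + 1816 = -21823)
v(z) = (-104 + z)/(-308 + z) (v(z) = (z - 104)/(-308 + z) = (-104 + z)/(-308 + z))
s/v(n(d(-2))) = -21823*(-308 - 8)/(-104 - 8) = -21823/(-112/(-316)) = -21823/((-1/316*(-112))) = -21823/28/79 = -21823*79/28 = -1724017/28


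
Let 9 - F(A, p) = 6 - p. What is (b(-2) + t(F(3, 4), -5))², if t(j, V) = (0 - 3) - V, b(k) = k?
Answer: 0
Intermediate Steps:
F(A, p) = 3 + p (F(A, p) = 9 - (6 - p) = 9 + (-6 + p) = 3 + p)
t(j, V) = -3 - V
(b(-2) + t(F(3, 4), -5))² = (-2 + (-3 - 1*(-5)))² = (-2 + (-3 + 5))² = (-2 + 2)² = 0² = 0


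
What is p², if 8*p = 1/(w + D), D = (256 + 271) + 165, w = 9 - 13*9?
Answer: 1/21827584 ≈ 4.5814e-8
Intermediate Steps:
w = -108 (w = 9 - 117 = -108)
D = 692 (D = 527 + 165 = 692)
p = 1/4672 (p = 1/(8*(-108 + 692)) = (⅛)/584 = (⅛)*(1/584) = 1/4672 ≈ 0.00021404)
p² = (1/4672)² = 1/21827584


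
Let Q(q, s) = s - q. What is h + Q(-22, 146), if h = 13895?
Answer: 14063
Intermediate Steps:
h + Q(-22, 146) = 13895 + (146 - 1*(-22)) = 13895 + (146 + 22) = 13895 + 168 = 14063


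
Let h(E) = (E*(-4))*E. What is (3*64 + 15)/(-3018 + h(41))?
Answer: -207/9742 ≈ -0.021248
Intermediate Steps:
h(E) = -4*E² (h(E) = (-4*E)*E = -4*E²)
(3*64 + 15)/(-3018 + h(41)) = (3*64 + 15)/(-3018 - 4*41²) = (192 + 15)/(-3018 - 4*1681) = 207/(-3018 - 6724) = 207/(-9742) = 207*(-1/9742) = -207/9742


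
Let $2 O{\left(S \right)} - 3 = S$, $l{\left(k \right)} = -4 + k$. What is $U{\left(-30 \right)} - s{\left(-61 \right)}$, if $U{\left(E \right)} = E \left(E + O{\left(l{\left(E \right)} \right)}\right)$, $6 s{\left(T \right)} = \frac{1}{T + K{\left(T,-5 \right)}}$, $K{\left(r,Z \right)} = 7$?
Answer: $\frac{442261}{324} \approx 1365.0$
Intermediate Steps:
$O{\left(S \right)} = \frac{3}{2} + \frac{S}{2}$
$s{\left(T \right)} = \frac{1}{6 \left(7 + T\right)}$ ($s{\left(T \right)} = \frac{1}{6 \left(T + 7\right)} = \frac{1}{6 \left(7 + T\right)}$)
$U{\left(E \right)} = E \left(- \frac{1}{2} + \frac{3 E}{2}\right)$ ($U{\left(E \right)} = E \left(E + \left(\frac{3}{2} + \frac{-4 + E}{2}\right)\right) = E \left(E + \left(\frac{3}{2} + \left(-2 + \frac{E}{2}\right)\right)\right) = E \left(E + \left(- \frac{1}{2} + \frac{E}{2}\right)\right) = E \left(- \frac{1}{2} + \frac{3 E}{2}\right)$)
$U{\left(-30 \right)} - s{\left(-61 \right)} = \frac{1}{2} \left(-30\right) \left(-1 + 3 \left(-30\right)\right) - \frac{1}{6 \left(7 - 61\right)} = \frac{1}{2} \left(-30\right) \left(-1 - 90\right) - \frac{1}{6 \left(-54\right)} = \frac{1}{2} \left(-30\right) \left(-91\right) - \frac{1}{6} \left(- \frac{1}{54}\right) = 1365 - - \frac{1}{324} = 1365 + \frac{1}{324} = \frac{442261}{324}$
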